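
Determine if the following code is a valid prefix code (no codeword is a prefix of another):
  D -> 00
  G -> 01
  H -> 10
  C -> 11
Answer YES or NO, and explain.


Checking each pair (does one codeword prefix another?):
  D='00' vs G='01': no prefix
  D='00' vs H='10': no prefix
  D='00' vs C='11': no prefix
  G='01' vs D='00': no prefix
  G='01' vs H='10': no prefix
  G='01' vs C='11': no prefix
  H='10' vs D='00': no prefix
  H='10' vs G='01': no prefix
  H='10' vs C='11': no prefix
  C='11' vs D='00': no prefix
  C='11' vs G='01': no prefix
  C='11' vs H='10': no prefix
No violation found over all pairs.

YES -- this is a valid prefix code. No codeword is a prefix of any other codeword.


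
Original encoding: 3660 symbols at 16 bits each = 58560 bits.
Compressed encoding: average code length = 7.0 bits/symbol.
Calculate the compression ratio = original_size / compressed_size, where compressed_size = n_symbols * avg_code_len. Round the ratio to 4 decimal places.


original_size = n_symbols * orig_bits = 3660 * 16 = 58560 bits
compressed_size = n_symbols * avg_code_len = 3660 * 7.0 = 25620.0 bits
ratio = original_size / compressed_size = 58560 / 25620.0 = 2.2857

Compression ratio = 2.2857


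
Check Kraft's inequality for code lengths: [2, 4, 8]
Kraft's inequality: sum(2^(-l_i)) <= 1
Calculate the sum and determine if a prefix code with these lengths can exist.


Sum = 2^(-2) + 2^(-4) + 2^(-8)
    = 0.25 + 0.0625 + 0.00390625
    = 81/256 = 0.31640625
Since 0.31640625 <= 1, Kraft's inequality IS satisfied.
A prefix code with these lengths CAN exist.

Kraft sum = 0.31640625. Satisfied.


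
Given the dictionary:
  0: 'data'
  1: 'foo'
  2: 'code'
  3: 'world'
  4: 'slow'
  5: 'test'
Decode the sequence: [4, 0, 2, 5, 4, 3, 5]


Look up each index in the dictionary:
  4 -> 'slow'
  0 -> 'data'
  2 -> 'code'
  5 -> 'test'
  4 -> 'slow'
  3 -> 'world'
  5 -> 'test'

Decoded: "slow data code test slow world test"


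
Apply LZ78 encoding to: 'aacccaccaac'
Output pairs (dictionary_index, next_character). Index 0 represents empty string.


LZ78 encoding steps:
Dictionary: {0: ''}
Step 1: w='' (idx 0), next='a' -> output (0, 'a'), add 'a' as idx 1
Step 2: w='a' (idx 1), next='c' -> output (1, 'c'), add 'ac' as idx 2
Step 3: w='' (idx 0), next='c' -> output (0, 'c'), add 'c' as idx 3
Step 4: w='c' (idx 3), next='a' -> output (3, 'a'), add 'ca' as idx 4
Step 5: w='c' (idx 3), next='c' -> output (3, 'c'), add 'cc' as idx 5
Step 6: w='a' (idx 1), next='a' -> output (1, 'a'), add 'aa' as idx 6
Step 7: w='c' (idx 3), end of input -> output (3, '')


Encoded: [(0, 'a'), (1, 'c'), (0, 'c'), (3, 'a'), (3, 'c'), (1, 'a'), (3, '')]


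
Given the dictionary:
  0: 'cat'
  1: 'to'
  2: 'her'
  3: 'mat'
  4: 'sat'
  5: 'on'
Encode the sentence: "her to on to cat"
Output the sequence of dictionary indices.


Look up each word in the dictionary:
  'her' -> 2
  'to' -> 1
  'on' -> 5
  'to' -> 1
  'cat' -> 0

Encoded: [2, 1, 5, 1, 0]


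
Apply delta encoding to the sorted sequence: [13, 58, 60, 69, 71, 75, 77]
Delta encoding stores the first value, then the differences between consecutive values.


First value: 13
Deltas:
  58 - 13 = 45
  60 - 58 = 2
  69 - 60 = 9
  71 - 69 = 2
  75 - 71 = 4
  77 - 75 = 2


Delta encoded: [13, 45, 2, 9, 2, 4, 2]


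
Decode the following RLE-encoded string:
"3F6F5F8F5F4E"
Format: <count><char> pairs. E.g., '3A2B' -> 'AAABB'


Expanding each <count><char> pair:
  3F -> 'FFF'
  6F -> 'FFFFFF'
  5F -> 'FFFFF'
  8F -> 'FFFFFFFF'
  5F -> 'FFFFF'
  4E -> 'EEEE'

Decoded = FFFFFFFFFFFFFFFFFFFFFFFFFFFEEEE


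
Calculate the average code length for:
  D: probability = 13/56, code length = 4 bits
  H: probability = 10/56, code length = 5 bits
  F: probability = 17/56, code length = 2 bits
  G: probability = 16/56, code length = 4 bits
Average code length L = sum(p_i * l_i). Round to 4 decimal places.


Weighted contributions p_i * l_i:
  D: (13/56) * 4 = 52/56
  H: (10/56) * 5 = 50/56
  F: (17/56) * 2 = 34/56
  G: (16/56) * 4 = 64/56
Sum = (52 + 50 + 34 + 64)/56 = 200/56

L = 200/56 = 3.5714 bits/symbol


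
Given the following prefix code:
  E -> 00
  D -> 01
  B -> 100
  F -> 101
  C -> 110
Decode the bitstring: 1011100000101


Decoding step by step:
Bits 101 -> F
Bits 110 -> C
Bits 00 -> E
Bits 00 -> E
Bits 101 -> F


Decoded message: FCEEF


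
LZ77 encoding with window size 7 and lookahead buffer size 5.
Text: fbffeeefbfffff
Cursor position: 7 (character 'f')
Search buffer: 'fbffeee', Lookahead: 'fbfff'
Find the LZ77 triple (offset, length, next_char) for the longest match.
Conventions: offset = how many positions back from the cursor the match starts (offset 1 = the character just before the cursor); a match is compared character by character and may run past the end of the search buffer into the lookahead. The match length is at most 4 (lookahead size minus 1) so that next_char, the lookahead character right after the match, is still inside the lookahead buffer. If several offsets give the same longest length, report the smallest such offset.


Try each offset into the search buffer:
  offset=1 (pos 6, char 'e'): match length 0
  offset=2 (pos 5, char 'e'): match length 0
  offset=3 (pos 4, char 'e'): match length 0
  offset=4 (pos 3, char 'f'): match length 1
  offset=5 (pos 2, char 'f'): match length 1
  offset=6 (pos 1, char 'b'): match length 0
  offset=7 (pos 0, char 'f'): match length 4
Longest match has length 4 at offset 7.
next_char = character at position 7 + 4 = 11 -> 'f'

Best match: offset=7, length=4 (matching 'fbff' starting at position 0)
LZ77 triple: (7, 4, 'f')


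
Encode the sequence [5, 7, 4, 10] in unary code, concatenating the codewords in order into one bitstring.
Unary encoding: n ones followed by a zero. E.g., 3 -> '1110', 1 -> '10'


Encode each number as n ones followed by a terminating 0:
  5 -> 111110 (6 bits)
  7 -> 11111110 (8 bits)
  4 -> 11110 (5 bits)
  10 -> 11111111110 (11 bits)
Total length = 6 + 8 + 5 + 11 = 30 bits.

Unary([5, 7, 4, 10]) = 111110111111101111011111111110 (30 bits)


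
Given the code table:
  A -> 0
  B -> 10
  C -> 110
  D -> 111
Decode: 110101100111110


Decoding:
110 -> C
10 -> B
110 -> C
0 -> A
111 -> D
110 -> C


Result: CBCADC


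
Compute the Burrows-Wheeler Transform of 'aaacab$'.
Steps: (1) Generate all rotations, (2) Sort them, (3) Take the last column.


Rotations (sorted):
  0: $aaacab -> last char: b
  1: aaacab$ -> last char: $
  2: aacab$a -> last char: a
  3: ab$aaac -> last char: c
  4: acab$aa -> last char: a
  5: b$aaaca -> last char: a
  6: cab$aaa -> last char: a


BWT = b$acaaa


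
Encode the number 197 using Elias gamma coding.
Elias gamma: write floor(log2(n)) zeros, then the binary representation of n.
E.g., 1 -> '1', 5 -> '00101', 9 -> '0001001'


num_bits = floor(log2(197)) + 1 = 8
leading_zeros = num_bits - 1 = 7
binary(197) = 11000101

Elias gamma(197) = '0000000' + '11000101' = 000000011000101 (15 bits)


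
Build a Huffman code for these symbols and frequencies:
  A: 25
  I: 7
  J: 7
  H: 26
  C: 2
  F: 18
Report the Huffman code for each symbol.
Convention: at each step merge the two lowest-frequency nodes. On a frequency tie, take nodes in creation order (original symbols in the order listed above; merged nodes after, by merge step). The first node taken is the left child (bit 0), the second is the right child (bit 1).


Huffman tree construction:
Step 1: Merge C(2) + I(7) = 9
Step 2: Merge J(7) + (C+I)(9) = 16
Step 3: Merge (J+(C+I))(16) + F(18) = 34
Step 4: Merge A(25) + H(26) = 51
Step 5: Merge ((J+(C+I))+F)(34) + (A+H)(51) = 85
Read each symbol's code off the tree from the root (left child = 0, right child = 1).

Codes:
  A: 10 (length 2)
  I: 0011 (length 4)
  J: 000 (length 3)
  H: 11 (length 2)
  C: 0010 (length 4)
  F: 01 (length 2)
Average code length: 195/85 = 2.2941 bits/symbol


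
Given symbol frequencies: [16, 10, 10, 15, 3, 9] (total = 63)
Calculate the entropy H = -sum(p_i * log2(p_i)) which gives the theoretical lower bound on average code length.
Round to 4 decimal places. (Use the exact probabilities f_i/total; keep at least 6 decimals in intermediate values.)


Per-symbol terms -p_i * log2(p_i) with p_i = f_i/63:
  p = 16/63 = 0.253968: log2(p) = -1.977280, -p*log2(p) = 0.502166
  p = 10/63 = 0.158730: log2(p) = -2.655352, -p*log2(p) = 0.421484
  p = 10/63 = 0.158730: log2(p) = -2.655352, -p*log2(p) = 0.421484
  p = 15/63 = 0.238095: log2(p) = -2.070389, -p*log2(p) = 0.492950
  p = 3/63 = 0.047619: log2(p) = -4.392317, -p*log2(p) = 0.209158
  p = 9/63 = 0.142857: log2(p) = -2.807355, -p*log2(p) = 0.401051
H = 0.502166 + 0.421484 + 0.421484 + 0.492950 + 0.209158 + 0.401051 = 2.448293

H = 2.4483 bits/symbol


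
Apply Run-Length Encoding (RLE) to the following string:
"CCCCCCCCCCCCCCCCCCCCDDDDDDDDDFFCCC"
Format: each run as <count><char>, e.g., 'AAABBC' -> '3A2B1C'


Scanning runs left to right:
  i=0: run of 'C' x 20 -> '20C'
  i=20: run of 'D' x 9 -> '9D'
  i=29: run of 'F' x 2 -> '2F'
  i=31: run of 'C' x 3 -> '3C'

RLE = 20C9D2F3C


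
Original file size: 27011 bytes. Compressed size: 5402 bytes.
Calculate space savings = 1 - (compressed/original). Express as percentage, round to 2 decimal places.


ratio = compressed/original = 5402/27011 = 0.199993
savings = 1 - ratio = 1 - 0.199993 = 0.800007
as a percentage: 0.800007 * 100 = 80.0%

Space savings = 1 - 5402/27011 = 80.0%


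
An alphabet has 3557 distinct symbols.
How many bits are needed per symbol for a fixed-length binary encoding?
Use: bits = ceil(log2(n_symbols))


log2(3557) = 11.7964
Bracket: 2^11 = 2048 < 3557 <= 2^12 = 4096
So ceil(log2(3557)) = 12

bits = ceil(log2(3557)) = ceil(11.7964) = 12 bits


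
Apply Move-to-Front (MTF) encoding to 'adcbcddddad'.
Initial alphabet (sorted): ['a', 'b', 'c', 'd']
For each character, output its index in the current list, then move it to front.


MTF encoding:
'a': index 0 in ['a', 'b', 'c', 'd'] -> ['a', 'b', 'c', 'd']
'd': index 3 in ['a', 'b', 'c', 'd'] -> ['d', 'a', 'b', 'c']
'c': index 3 in ['d', 'a', 'b', 'c'] -> ['c', 'd', 'a', 'b']
'b': index 3 in ['c', 'd', 'a', 'b'] -> ['b', 'c', 'd', 'a']
'c': index 1 in ['b', 'c', 'd', 'a'] -> ['c', 'b', 'd', 'a']
'd': index 2 in ['c', 'b', 'd', 'a'] -> ['d', 'c', 'b', 'a']
'd': index 0 in ['d', 'c', 'b', 'a'] -> ['d', 'c', 'b', 'a']
'd': index 0 in ['d', 'c', 'b', 'a'] -> ['d', 'c', 'b', 'a']
'd': index 0 in ['d', 'c', 'b', 'a'] -> ['d', 'c', 'b', 'a']
'a': index 3 in ['d', 'c', 'b', 'a'] -> ['a', 'd', 'c', 'b']
'd': index 1 in ['a', 'd', 'c', 'b'] -> ['d', 'a', 'c', 'b']


Output: [0, 3, 3, 3, 1, 2, 0, 0, 0, 3, 1]


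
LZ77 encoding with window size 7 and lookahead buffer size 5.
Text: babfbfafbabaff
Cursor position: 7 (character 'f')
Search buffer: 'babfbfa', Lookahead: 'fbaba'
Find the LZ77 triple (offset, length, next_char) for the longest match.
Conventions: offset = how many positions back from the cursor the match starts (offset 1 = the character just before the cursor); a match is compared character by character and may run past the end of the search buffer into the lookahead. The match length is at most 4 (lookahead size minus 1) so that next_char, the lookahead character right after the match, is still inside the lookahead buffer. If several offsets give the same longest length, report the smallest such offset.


Try each offset into the search buffer:
  offset=1 (pos 6, char 'a'): match length 0
  offset=2 (pos 5, char 'f'): match length 1
  offset=3 (pos 4, char 'b'): match length 0
  offset=4 (pos 3, char 'f'): match length 2
  offset=5 (pos 2, char 'b'): match length 0
  offset=6 (pos 1, char 'a'): match length 0
  offset=7 (pos 0, char 'b'): match length 0
Longest match has length 2 at offset 4.
next_char = character at position 7 + 2 = 9 -> 'a'

Best match: offset=4, length=2 (matching 'fb' starting at position 3)
LZ77 triple: (4, 2, 'a')


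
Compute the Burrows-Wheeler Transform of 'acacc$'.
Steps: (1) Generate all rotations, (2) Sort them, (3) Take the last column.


Rotations (sorted):
  0: $acacc -> last char: c
  1: acacc$ -> last char: $
  2: acc$ac -> last char: c
  3: c$acac -> last char: c
  4: cacc$a -> last char: a
  5: cc$aca -> last char: a


BWT = c$ccaa


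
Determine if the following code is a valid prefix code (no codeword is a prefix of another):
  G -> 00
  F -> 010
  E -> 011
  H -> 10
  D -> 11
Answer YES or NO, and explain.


Checking each pair (does one codeword prefix another?):
  G='00' vs F='010': no prefix
  G='00' vs E='011': no prefix
  G='00' vs H='10': no prefix
  G='00' vs D='11': no prefix
  F='010' vs G='00': no prefix
  F='010' vs E='011': no prefix
  F='010' vs H='10': no prefix
  F='010' vs D='11': no prefix
  E='011' vs G='00': no prefix
  E='011' vs F='010': no prefix
  E='011' vs H='10': no prefix
  E='011' vs D='11': no prefix
  H='10' vs G='00': no prefix
  H='10' vs F='010': no prefix
  H='10' vs E='011': no prefix
  H='10' vs D='11': no prefix
  D='11' vs G='00': no prefix
  D='11' vs F='010': no prefix
  D='11' vs E='011': no prefix
  D='11' vs H='10': no prefix
No violation found over all pairs.

YES -- this is a valid prefix code. No codeword is a prefix of any other codeword.


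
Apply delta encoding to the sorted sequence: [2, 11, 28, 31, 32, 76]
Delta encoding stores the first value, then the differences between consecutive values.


First value: 2
Deltas:
  11 - 2 = 9
  28 - 11 = 17
  31 - 28 = 3
  32 - 31 = 1
  76 - 32 = 44


Delta encoded: [2, 9, 17, 3, 1, 44]


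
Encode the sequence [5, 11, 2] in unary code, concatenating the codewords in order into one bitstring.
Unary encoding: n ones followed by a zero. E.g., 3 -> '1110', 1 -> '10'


Encode each number as n ones followed by a terminating 0:
  5 -> 111110 (6 bits)
  11 -> 111111111110 (12 bits)
  2 -> 110 (3 bits)
Total length = 6 + 12 + 3 = 21 bits.

Unary([5, 11, 2]) = 111110111111111110110 (21 bits)


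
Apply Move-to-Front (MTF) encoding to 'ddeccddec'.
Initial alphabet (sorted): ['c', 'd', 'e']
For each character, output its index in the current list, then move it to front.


MTF encoding:
'd': index 1 in ['c', 'd', 'e'] -> ['d', 'c', 'e']
'd': index 0 in ['d', 'c', 'e'] -> ['d', 'c', 'e']
'e': index 2 in ['d', 'c', 'e'] -> ['e', 'd', 'c']
'c': index 2 in ['e', 'd', 'c'] -> ['c', 'e', 'd']
'c': index 0 in ['c', 'e', 'd'] -> ['c', 'e', 'd']
'd': index 2 in ['c', 'e', 'd'] -> ['d', 'c', 'e']
'd': index 0 in ['d', 'c', 'e'] -> ['d', 'c', 'e']
'e': index 2 in ['d', 'c', 'e'] -> ['e', 'd', 'c']
'c': index 2 in ['e', 'd', 'c'] -> ['c', 'e', 'd']


Output: [1, 0, 2, 2, 0, 2, 0, 2, 2]


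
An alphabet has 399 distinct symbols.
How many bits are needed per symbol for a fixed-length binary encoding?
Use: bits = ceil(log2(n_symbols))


log2(399) = 8.6402
Bracket: 2^8 = 256 < 399 <= 2^9 = 512
So ceil(log2(399)) = 9

bits = ceil(log2(399)) = ceil(8.6402) = 9 bits


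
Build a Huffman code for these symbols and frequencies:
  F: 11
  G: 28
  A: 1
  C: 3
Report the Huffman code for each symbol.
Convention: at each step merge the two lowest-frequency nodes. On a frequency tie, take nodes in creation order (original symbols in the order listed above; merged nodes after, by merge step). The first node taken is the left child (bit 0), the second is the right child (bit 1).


Huffman tree construction:
Step 1: Merge A(1) + C(3) = 4
Step 2: Merge (A+C)(4) + F(11) = 15
Step 3: Merge ((A+C)+F)(15) + G(28) = 43
Read each symbol's code off the tree from the root (left child = 0, right child = 1).

Codes:
  F: 01 (length 2)
  G: 1 (length 1)
  A: 000 (length 3)
  C: 001 (length 3)
Average code length: 62/43 = 1.4419 bits/symbol


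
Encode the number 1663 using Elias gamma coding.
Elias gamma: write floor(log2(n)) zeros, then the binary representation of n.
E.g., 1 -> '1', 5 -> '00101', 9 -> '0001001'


num_bits = floor(log2(1663)) + 1 = 11
leading_zeros = num_bits - 1 = 10
binary(1663) = 11001111111

Elias gamma(1663) = '0000000000' + '11001111111' = 000000000011001111111 (21 bits)


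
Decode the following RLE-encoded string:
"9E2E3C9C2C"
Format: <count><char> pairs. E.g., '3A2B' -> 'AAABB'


Expanding each <count><char> pair:
  9E -> 'EEEEEEEEE'
  2E -> 'EE'
  3C -> 'CCC'
  9C -> 'CCCCCCCCC'
  2C -> 'CC'

Decoded = EEEEEEEEEEECCCCCCCCCCCCCC


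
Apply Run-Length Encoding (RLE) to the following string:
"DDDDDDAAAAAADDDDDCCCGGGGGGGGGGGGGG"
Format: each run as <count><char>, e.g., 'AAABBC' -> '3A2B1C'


Scanning runs left to right:
  i=0: run of 'D' x 6 -> '6D'
  i=6: run of 'A' x 6 -> '6A'
  i=12: run of 'D' x 5 -> '5D'
  i=17: run of 'C' x 3 -> '3C'
  i=20: run of 'G' x 14 -> '14G'

RLE = 6D6A5D3C14G


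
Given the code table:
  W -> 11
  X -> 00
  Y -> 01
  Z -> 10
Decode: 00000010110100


Decoding:
00 -> X
00 -> X
00 -> X
10 -> Z
11 -> W
01 -> Y
00 -> X


Result: XXXZWYX


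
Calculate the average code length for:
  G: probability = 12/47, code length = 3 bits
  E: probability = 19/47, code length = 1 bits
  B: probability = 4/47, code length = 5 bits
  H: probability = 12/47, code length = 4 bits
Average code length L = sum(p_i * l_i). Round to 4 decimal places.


Weighted contributions p_i * l_i:
  G: (12/47) * 3 = 36/47
  E: (19/47) * 1 = 19/47
  B: (4/47) * 5 = 20/47
  H: (12/47) * 4 = 48/47
Sum = (36 + 19 + 20 + 48)/47 = 123/47

L = 123/47 = 2.6170 bits/symbol


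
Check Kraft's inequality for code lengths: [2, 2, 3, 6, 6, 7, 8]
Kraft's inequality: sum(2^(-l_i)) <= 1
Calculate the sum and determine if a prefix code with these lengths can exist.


Sum = 2^(-2) + 2^(-2) + 2^(-3) + 2^(-6) + 2^(-6) + 2^(-7) + 2^(-8)
    = 0.25 + 0.25 + 0.125 + 0.015625 + 0.015625 + 0.0078125 + 0.00390625
    = 171/256 = 0.66796875
Since 0.66796875 <= 1, Kraft's inequality IS satisfied.
A prefix code with these lengths CAN exist.

Kraft sum = 0.66796875. Satisfied.


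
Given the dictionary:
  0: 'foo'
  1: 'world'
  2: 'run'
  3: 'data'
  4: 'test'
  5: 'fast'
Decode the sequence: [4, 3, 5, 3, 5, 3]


Look up each index in the dictionary:
  4 -> 'test'
  3 -> 'data'
  5 -> 'fast'
  3 -> 'data'
  5 -> 'fast'
  3 -> 'data'

Decoded: "test data fast data fast data"


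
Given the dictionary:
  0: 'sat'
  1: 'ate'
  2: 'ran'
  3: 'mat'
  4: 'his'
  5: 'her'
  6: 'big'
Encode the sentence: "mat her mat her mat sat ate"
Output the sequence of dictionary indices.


Look up each word in the dictionary:
  'mat' -> 3
  'her' -> 5
  'mat' -> 3
  'her' -> 5
  'mat' -> 3
  'sat' -> 0
  'ate' -> 1

Encoded: [3, 5, 3, 5, 3, 0, 1]


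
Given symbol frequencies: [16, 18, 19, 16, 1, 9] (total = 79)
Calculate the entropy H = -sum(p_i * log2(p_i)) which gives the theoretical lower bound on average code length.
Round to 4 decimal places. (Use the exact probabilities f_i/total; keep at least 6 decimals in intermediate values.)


Per-symbol terms -p_i * log2(p_i) with p_i = f_i/79:
  p = 16/79 = 0.202532: log2(p) = -2.303781, -p*log2(p) = 0.466589
  p = 18/79 = 0.227848: log2(p) = -2.133856, -p*log2(p) = 0.486195
  p = 19/79 = 0.240506: log2(p) = -2.055853, -p*log2(p) = 0.494446
  p = 16/79 = 0.202532: log2(p) = -2.303781, -p*log2(p) = 0.466589
  p = 1/79 = 0.012658: log2(p) = -6.303781, -p*log2(p) = 0.079795
  p = 9/79 = 0.113924: log2(p) = -3.133856, -p*log2(p) = 0.357022
H = 0.466589 + 0.486195 + 0.494446 + 0.466589 + 0.079795 + 0.357022 = 2.350636

H = 2.3506 bits/symbol


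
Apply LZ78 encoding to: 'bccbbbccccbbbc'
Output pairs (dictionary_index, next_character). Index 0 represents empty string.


LZ78 encoding steps:
Dictionary: {0: ''}
Step 1: w='' (idx 0), next='b' -> output (0, 'b'), add 'b' as idx 1
Step 2: w='' (idx 0), next='c' -> output (0, 'c'), add 'c' as idx 2
Step 3: w='c' (idx 2), next='b' -> output (2, 'b'), add 'cb' as idx 3
Step 4: w='b' (idx 1), next='b' -> output (1, 'b'), add 'bb' as idx 4
Step 5: w='c' (idx 2), next='c' -> output (2, 'c'), add 'cc' as idx 5
Step 6: w='cc' (idx 5), next='b' -> output (5, 'b'), add 'ccb' as idx 6
Step 7: w='bb' (idx 4), next='c' -> output (4, 'c'), add 'bbc' as idx 7


Encoded: [(0, 'b'), (0, 'c'), (2, 'b'), (1, 'b'), (2, 'c'), (5, 'b'), (4, 'c')]


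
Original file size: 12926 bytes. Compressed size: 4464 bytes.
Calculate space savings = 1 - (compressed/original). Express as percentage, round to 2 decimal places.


ratio = compressed/original = 4464/12926 = 0.34535
savings = 1 - ratio = 1 - 0.34535 = 0.65465
as a percentage: 0.65465 * 100 = 65.46%

Space savings = 1 - 4464/12926 = 65.46%


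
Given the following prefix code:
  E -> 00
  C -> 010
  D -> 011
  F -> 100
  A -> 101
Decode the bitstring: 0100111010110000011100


Decoding step by step:
Bits 010 -> C
Bits 011 -> D
Bits 101 -> A
Bits 011 -> D
Bits 00 -> E
Bits 00 -> E
Bits 011 -> D
Bits 100 -> F


Decoded message: CDADEEDF


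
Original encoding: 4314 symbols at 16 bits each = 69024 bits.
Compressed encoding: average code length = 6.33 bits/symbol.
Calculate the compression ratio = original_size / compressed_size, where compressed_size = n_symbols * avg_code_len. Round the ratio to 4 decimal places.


original_size = n_symbols * orig_bits = 4314 * 16 = 69024 bits
compressed_size = n_symbols * avg_code_len = 4314 * 6.33 = 27307.62 bits
ratio = original_size / compressed_size = 69024 / 27307.62 = 2.5276

Compression ratio = 2.5276


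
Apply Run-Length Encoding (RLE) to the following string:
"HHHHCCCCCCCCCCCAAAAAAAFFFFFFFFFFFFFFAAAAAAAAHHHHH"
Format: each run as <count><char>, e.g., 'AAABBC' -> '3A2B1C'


Scanning runs left to right:
  i=0: run of 'H' x 4 -> '4H'
  i=4: run of 'C' x 11 -> '11C'
  i=15: run of 'A' x 7 -> '7A'
  i=22: run of 'F' x 14 -> '14F'
  i=36: run of 'A' x 8 -> '8A'
  i=44: run of 'H' x 5 -> '5H'

RLE = 4H11C7A14F8A5H


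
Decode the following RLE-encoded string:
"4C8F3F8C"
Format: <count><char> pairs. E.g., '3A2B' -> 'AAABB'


Expanding each <count><char> pair:
  4C -> 'CCCC'
  8F -> 'FFFFFFFF'
  3F -> 'FFF'
  8C -> 'CCCCCCCC'

Decoded = CCCCFFFFFFFFFFFCCCCCCCC


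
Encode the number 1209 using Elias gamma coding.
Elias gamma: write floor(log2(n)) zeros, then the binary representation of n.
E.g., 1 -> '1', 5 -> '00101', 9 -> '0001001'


num_bits = floor(log2(1209)) + 1 = 11
leading_zeros = num_bits - 1 = 10
binary(1209) = 10010111001

Elias gamma(1209) = '0000000000' + '10010111001' = 000000000010010111001 (21 bits)


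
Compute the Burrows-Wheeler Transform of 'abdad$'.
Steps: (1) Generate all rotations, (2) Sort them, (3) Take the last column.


Rotations (sorted):
  0: $abdad -> last char: d
  1: abdad$ -> last char: $
  2: ad$abd -> last char: d
  3: bdad$a -> last char: a
  4: d$abda -> last char: a
  5: dad$ab -> last char: b


BWT = d$daab


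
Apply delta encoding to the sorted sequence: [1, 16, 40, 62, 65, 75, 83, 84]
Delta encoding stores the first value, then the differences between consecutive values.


First value: 1
Deltas:
  16 - 1 = 15
  40 - 16 = 24
  62 - 40 = 22
  65 - 62 = 3
  75 - 65 = 10
  83 - 75 = 8
  84 - 83 = 1


Delta encoded: [1, 15, 24, 22, 3, 10, 8, 1]


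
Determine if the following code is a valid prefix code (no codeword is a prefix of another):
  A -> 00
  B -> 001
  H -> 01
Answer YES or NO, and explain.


Checking each pair (does one codeword prefix another?):
  A='00' vs B='001': prefix -- VIOLATION

NO -- this is NOT a valid prefix code. A (00) is a prefix of B (001).


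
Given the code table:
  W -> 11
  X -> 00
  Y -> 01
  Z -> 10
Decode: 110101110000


Decoding:
11 -> W
01 -> Y
01 -> Y
11 -> W
00 -> X
00 -> X


Result: WYYWXX


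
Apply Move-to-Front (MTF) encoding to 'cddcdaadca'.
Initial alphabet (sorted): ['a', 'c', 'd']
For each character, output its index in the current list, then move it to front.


MTF encoding:
'c': index 1 in ['a', 'c', 'd'] -> ['c', 'a', 'd']
'd': index 2 in ['c', 'a', 'd'] -> ['d', 'c', 'a']
'd': index 0 in ['d', 'c', 'a'] -> ['d', 'c', 'a']
'c': index 1 in ['d', 'c', 'a'] -> ['c', 'd', 'a']
'd': index 1 in ['c', 'd', 'a'] -> ['d', 'c', 'a']
'a': index 2 in ['d', 'c', 'a'] -> ['a', 'd', 'c']
'a': index 0 in ['a', 'd', 'c'] -> ['a', 'd', 'c']
'd': index 1 in ['a', 'd', 'c'] -> ['d', 'a', 'c']
'c': index 2 in ['d', 'a', 'c'] -> ['c', 'd', 'a']
'a': index 2 in ['c', 'd', 'a'] -> ['a', 'c', 'd']


Output: [1, 2, 0, 1, 1, 2, 0, 1, 2, 2]


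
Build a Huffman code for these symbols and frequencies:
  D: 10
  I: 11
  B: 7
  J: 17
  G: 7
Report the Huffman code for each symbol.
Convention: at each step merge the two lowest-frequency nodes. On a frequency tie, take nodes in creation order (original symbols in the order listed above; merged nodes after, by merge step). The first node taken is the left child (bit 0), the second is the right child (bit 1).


Huffman tree construction:
Step 1: Merge B(7) + G(7) = 14
Step 2: Merge D(10) + I(11) = 21
Step 3: Merge (B+G)(14) + J(17) = 31
Step 4: Merge (D+I)(21) + ((B+G)+J)(31) = 52
Read each symbol's code off the tree from the root (left child = 0, right child = 1).

Codes:
  D: 00 (length 2)
  I: 01 (length 2)
  B: 100 (length 3)
  J: 11 (length 2)
  G: 101 (length 3)
Average code length: 118/52 = 2.2692 bits/symbol


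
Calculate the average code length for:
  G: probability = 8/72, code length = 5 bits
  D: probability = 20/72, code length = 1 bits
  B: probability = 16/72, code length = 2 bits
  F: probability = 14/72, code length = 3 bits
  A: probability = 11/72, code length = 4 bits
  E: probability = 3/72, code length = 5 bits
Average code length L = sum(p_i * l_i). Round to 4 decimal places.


Weighted contributions p_i * l_i:
  G: (8/72) * 5 = 40/72
  D: (20/72) * 1 = 20/72
  B: (16/72) * 2 = 32/72
  F: (14/72) * 3 = 42/72
  A: (11/72) * 4 = 44/72
  E: (3/72) * 5 = 15/72
Sum = (40 + 20 + 32 + 42 + 44 + 15)/72 = 193/72

L = 193/72 = 2.6806 bits/symbol


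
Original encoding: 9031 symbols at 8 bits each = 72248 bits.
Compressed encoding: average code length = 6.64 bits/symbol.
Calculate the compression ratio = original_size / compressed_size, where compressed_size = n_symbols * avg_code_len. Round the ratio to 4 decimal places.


original_size = n_symbols * orig_bits = 9031 * 8 = 72248 bits
compressed_size = n_symbols * avg_code_len = 9031 * 6.64 = 59965.84 bits
ratio = original_size / compressed_size = 72248 / 59965.84 = 1.2048

Compression ratio = 1.2048


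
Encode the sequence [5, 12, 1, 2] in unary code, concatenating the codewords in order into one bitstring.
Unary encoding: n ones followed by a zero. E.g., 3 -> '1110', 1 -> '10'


Encode each number as n ones followed by a terminating 0:
  5 -> 111110 (6 bits)
  12 -> 1111111111110 (13 bits)
  1 -> 10 (2 bits)
  2 -> 110 (3 bits)
Total length = 6 + 13 + 2 + 3 = 24 bits.

Unary([5, 12, 1, 2]) = 111110111111111111010110 (24 bits)


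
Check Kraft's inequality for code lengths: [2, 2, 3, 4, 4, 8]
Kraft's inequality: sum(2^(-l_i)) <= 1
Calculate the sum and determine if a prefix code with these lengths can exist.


Sum = 2^(-2) + 2^(-2) + 2^(-3) + 2^(-4) + 2^(-4) + 2^(-8)
    = 0.25 + 0.25 + 0.125 + 0.0625 + 0.0625 + 0.00390625
    = 193/256 = 0.75390625
Since 0.75390625 <= 1, Kraft's inequality IS satisfied.
A prefix code with these lengths CAN exist.

Kraft sum = 0.75390625. Satisfied.


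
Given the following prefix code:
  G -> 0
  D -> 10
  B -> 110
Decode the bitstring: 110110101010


Decoding step by step:
Bits 110 -> B
Bits 110 -> B
Bits 10 -> D
Bits 10 -> D
Bits 10 -> D


Decoded message: BBDDD


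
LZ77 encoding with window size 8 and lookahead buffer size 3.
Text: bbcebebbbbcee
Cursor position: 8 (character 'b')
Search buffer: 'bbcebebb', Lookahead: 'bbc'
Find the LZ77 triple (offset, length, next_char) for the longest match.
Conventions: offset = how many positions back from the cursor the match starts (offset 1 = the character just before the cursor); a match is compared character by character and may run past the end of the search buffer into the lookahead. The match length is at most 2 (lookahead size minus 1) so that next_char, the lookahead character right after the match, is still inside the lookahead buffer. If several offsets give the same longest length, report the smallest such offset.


Try each offset into the search buffer:
  offset=1 (pos 7, char 'b'): match length 2
  offset=2 (pos 6, char 'b'): match length 2
  offset=3 (pos 5, char 'e'): match length 0
  offset=4 (pos 4, char 'b'): match length 1
  offset=5 (pos 3, char 'e'): match length 0
  offset=6 (pos 2, char 'c'): match length 0
  offset=7 (pos 1, char 'b'): match length 1
  offset=8 (pos 0, char 'b'): match length 2
Longest match has length 2, found at offsets 1, 2, 8; take the smallest, offset 1.
next_char = character at position 8 + 2 = 10 -> 'c'

Best match: offset=1, length=2 (matching 'bb' starting at position 7)
LZ77 triple: (1, 2, 'c')


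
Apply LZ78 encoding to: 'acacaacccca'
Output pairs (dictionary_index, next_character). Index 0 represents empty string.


LZ78 encoding steps:
Dictionary: {0: ''}
Step 1: w='' (idx 0), next='a' -> output (0, 'a'), add 'a' as idx 1
Step 2: w='' (idx 0), next='c' -> output (0, 'c'), add 'c' as idx 2
Step 3: w='a' (idx 1), next='c' -> output (1, 'c'), add 'ac' as idx 3
Step 4: w='a' (idx 1), next='a' -> output (1, 'a'), add 'aa' as idx 4
Step 5: w='c' (idx 2), next='c' -> output (2, 'c'), add 'cc' as idx 5
Step 6: w='cc' (idx 5), next='a' -> output (5, 'a'), add 'cca' as idx 6


Encoded: [(0, 'a'), (0, 'c'), (1, 'c'), (1, 'a'), (2, 'c'), (5, 'a')]


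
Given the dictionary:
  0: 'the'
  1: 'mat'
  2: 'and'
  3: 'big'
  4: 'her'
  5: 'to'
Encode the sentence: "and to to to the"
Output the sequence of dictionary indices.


Look up each word in the dictionary:
  'and' -> 2
  'to' -> 5
  'to' -> 5
  'to' -> 5
  'the' -> 0

Encoded: [2, 5, 5, 5, 0]


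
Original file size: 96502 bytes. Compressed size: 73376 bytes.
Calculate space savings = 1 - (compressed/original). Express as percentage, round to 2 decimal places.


ratio = compressed/original = 73376/96502 = 0.760357
savings = 1 - ratio = 1 - 0.760357 = 0.239643
as a percentage: 0.239643 * 100 = 23.96%

Space savings = 1 - 73376/96502 = 23.96%


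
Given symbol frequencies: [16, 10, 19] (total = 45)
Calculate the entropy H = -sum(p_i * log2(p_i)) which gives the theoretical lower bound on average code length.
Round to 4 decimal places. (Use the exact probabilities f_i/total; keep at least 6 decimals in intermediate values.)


Per-symbol terms -p_i * log2(p_i) with p_i = f_i/45:
  p = 16/45 = 0.355556: log2(p) = -1.491853, -p*log2(p) = 0.530437
  p = 10/45 = 0.222222: log2(p) = -2.169925, -p*log2(p) = 0.482206
  p = 19/45 = 0.422222: log2(p) = -1.243926, -p*log2(p) = 0.525213
H = 0.530437 + 0.482206 + 0.525213 = 1.537856

H = 1.5379 bits/symbol


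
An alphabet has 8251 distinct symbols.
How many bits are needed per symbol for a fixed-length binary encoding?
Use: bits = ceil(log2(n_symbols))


log2(8251) = 13.0104
Bracket: 2^13 = 8192 < 8251 <= 2^14 = 16384
So ceil(log2(8251)) = 14

bits = ceil(log2(8251)) = ceil(13.0104) = 14 bits


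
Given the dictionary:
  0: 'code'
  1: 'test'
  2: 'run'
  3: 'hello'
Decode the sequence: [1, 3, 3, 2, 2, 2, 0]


Look up each index in the dictionary:
  1 -> 'test'
  3 -> 'hello'
  3 -> 'hello'
  2 -> 'run'
  2 -> 'run'
  2 -> 'run'
  0 -> 'code'

Decoded: "test hello hello run run run code"


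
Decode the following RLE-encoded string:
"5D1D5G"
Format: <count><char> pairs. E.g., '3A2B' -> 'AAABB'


Expanding each <count><char> pair:
  5D -> 'DDDDD'
  1D -> 'D'
  5G -> 'GGGGG'

Decoded = DDDDDDGGGGG


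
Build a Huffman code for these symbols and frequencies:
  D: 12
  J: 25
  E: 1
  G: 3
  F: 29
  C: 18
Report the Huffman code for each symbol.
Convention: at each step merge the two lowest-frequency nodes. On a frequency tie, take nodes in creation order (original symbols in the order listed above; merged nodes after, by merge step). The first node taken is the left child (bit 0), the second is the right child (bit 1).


Huffman tree construction:
Step 1: Merge E(1) + G(3) = 4
Step 2: Merge (E+G)(4) + D(12) = 16
Step 3: Merge ((E+G)+D)(16) + C(18) = 34
Step 4: Merge J(25) + F(29) = 54
Step 5: Merge (((E+G)+D)+C)(34) + (J+F)(54) = 88
Read each symbol's code off the tree from the root (left child = 0, right child = 1).

Codes:
  D: 001 (length 3)
  J: 10 (length 2)
  E: 0000 (length 4)
  G: 0001 (length 4)
  F: 11 (length 2)
  C: 01 (length 2)
Average code length: 196/88 = 2.2273 bits/symbol


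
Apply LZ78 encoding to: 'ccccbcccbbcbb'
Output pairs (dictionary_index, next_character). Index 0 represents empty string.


LZ78 encoding steps:
Dictionary: {0: ''}
Step 1: w='' (idx 0), next='c' -> output (0, 'c'), add 'c' as idx 1
Step 2: w='c' (idx 1), next='c' -> output (1, 'c'), add 'cc' as idx 2
Step 3: w='c' (idx 1), next='b' -> output (1, 'b'), add 'cb' as idx 3
Step 4: w='cc' (idx 2), next='c' -> output (2, 'c'), add 'ccc' as idx 4
Step 5: w='' (idx 0), next='b' -> output (0, 'b'), add 'b' as idx 5
Step 6: w='b' (idx 5), next='c' -> output (5, 'c'), add 'bc' as idx 6
Step 7: w='b' (idx 5), next='b' -> output (5, 'b'), add 'bb' as idx 7


Encoded: [(0, 'c'), (1, 'c'), (1, 'b'), (2, 'c'), (0, 'b'), (5, 'c'), (5, 'b')]


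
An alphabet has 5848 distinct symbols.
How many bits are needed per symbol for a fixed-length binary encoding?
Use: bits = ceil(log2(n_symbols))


log2(5848) = 12.5137
Bracket: 2^12 = 4096 < 5848 <= 2^13 = 8192
So ceil(log2(5848)) = 13

bits = ceil(log2(5848)) = ceil(12.5137) = 13 bits


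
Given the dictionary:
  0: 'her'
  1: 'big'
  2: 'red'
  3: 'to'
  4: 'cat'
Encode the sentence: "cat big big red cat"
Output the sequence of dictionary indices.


Look up each word in the dictionary:
  'cat' -> 4
  'big' -> 1
  'big' -> 1
  'red' -> 2
  'cat' -> 4

Encoded: [4, 1, 1, 2, 4]


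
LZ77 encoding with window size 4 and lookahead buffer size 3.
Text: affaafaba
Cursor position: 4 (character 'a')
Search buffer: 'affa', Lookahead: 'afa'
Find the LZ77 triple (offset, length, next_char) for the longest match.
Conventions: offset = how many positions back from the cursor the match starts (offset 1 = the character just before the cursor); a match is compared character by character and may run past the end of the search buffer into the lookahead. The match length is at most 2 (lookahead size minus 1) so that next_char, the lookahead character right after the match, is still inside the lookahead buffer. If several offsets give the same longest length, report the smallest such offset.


Try each offset into the search buffer:
  offset=1 (pos 3, char 'a'): match length 1
  offset=2 (pos 2, char 'f'): match length 0
  offset=3 (pos 1, char 'f'): match length 0
  offset=4 (pos 0, char 'a'): match length 2
Longest match has length 2 at offset 4.
next_char = character at position 4 + 2 = 6 -> 'a'

Best match: offset=4, length=2 (matching 'af' starting at position 0)
LZ77 triple: (4, 2, 'a')


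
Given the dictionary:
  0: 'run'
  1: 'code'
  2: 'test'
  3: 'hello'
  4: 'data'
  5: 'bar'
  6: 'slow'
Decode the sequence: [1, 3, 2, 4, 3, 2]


Look up each index in the dictionary:
  1 -> 'code'
  3 -> 'hello'
  2 -> 'test'
  4 -> 'data'
  3 -> 'hello'
  2 -> 'test'

Decoded: "code hello test data hello test"


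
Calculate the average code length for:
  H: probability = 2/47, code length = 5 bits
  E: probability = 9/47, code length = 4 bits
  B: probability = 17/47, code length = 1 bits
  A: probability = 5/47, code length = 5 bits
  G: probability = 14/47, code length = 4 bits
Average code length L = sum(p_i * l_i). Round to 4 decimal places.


Weighted contributions p_i * l_i:
  H: (2/47) * 5 = 10/47
  E: (9/47) * 4 = 36/47
  B: (17/47) * 1 = 17/47
  A: (5/47) * 5 = 25/47
  G: (14/47) * 4 = 56/47
Sum = (10 + 36 + 17 + 25 + 56)/47 = 144/47

L = 144/47 = 3.0638 bits/symbol


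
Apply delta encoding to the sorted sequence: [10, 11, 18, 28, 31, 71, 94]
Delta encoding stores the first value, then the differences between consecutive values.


First value: 10
Deltas:
  11 - 10 = 1
  18 - 11 = 7
  28 - 18 = 10
  31 - 28 = 3
  71 - 31 = 40
  94 - 71 = 23


Delta encoded: [10, 1, 7, 10, 3, 40, 23]


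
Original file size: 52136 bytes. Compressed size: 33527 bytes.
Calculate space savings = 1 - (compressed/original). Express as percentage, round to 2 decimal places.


ratio = compressed/original = 33527/52136 = 0.643068
savings = 1 - ratio = 1 - 0.643068 = 0.356932
as a percentage: 0.356932 * 100 = 35.69%

Space savings = 1 - 33527/52136 = 35.69%


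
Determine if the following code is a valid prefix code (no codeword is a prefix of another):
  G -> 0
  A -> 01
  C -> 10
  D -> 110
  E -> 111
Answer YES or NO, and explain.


Checking each pair (does one codeword prefix another?):
  G='0' vs A='01': prefix -- VIOLATION

NO -- this is NOT a valid prefix code. G (0) is a prefix of A (01).


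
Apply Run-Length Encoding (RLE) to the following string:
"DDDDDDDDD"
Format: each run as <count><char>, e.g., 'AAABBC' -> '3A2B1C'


Scanning runs left to right:
  i=0: run of 'D' x 9 -> '9D'

RLE = 9D


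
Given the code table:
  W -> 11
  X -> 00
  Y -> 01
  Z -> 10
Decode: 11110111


Decoding:
11 -> W
11 -> W
01 -> Y
11 -> W


Result: WWYW


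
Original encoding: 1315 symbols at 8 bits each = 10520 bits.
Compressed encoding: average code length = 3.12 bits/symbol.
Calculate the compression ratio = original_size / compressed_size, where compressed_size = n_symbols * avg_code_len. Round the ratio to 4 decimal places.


original_size = n_symbols * orig_bits = 1315 * 8 = 10520 bits
compressed_size = n_symbols * avg_code_len = 1315 * 3.12 = 4102.8 bits
ratio = original_size / compressed_size = 10520 / 4102.8 = 2.5641

Compression ratio = 2.5641


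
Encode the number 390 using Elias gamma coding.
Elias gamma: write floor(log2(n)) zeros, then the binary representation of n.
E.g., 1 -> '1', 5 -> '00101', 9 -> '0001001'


num_bits = floor(log2(390)) + 1 = 9
leading_zeros = num_bits - 1 = 8
binary(390) = 110000110

Elias gamma(390) = '00000000' + '110000110' = 00000000110000110 (17 bits)


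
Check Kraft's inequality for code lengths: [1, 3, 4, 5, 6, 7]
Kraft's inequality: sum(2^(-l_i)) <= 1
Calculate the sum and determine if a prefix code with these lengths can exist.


Sum = 2^(-1) + 2^(-3) + 2^(-4) + 2^(-5) + 2^(-6) + 2^(-7)
    = 0.5 + 0.125 + 0.0625 + 0.03125 + 0.015625 + 0.0078125
    = 95/128 = 0.7421875
Since 0.7421875 <= 1, Kraft's inequality IS satisfied.
A prefix code with these lengths CAN exist.

Kraft sum = 0.7421875. Satisfied.


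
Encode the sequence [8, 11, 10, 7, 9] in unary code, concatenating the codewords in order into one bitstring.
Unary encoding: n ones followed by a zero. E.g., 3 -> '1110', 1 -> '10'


Encode each number as n ones followed by a terminating 0:
  8 -> 111111110 (9 bits)
  11 -> 111111111110 (12 bits)
  10 -> 11111111110 (11 bits)
  7 -> 11111110 (8 bits)
  9 -> 1111111110 (10 bits)
Total length = 9 + 12 + 11 + 8 + 10 = 50 bits.

Unary([8, 11, 10, 7, 9]) = 11111111011111111111011111111110111111101111111110 (50 bits)


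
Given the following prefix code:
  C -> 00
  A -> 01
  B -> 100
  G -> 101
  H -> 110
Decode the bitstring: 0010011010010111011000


Decoding step by step:
Bits 00 -> C
Bits 100 -> B
Bits 110 -> H
Bits 100 -> B
Bits 101 -> G
Bits 110 -> H
Bits 110 -> H
Bits 00 -> C


Decoded message: CBHBGHHC


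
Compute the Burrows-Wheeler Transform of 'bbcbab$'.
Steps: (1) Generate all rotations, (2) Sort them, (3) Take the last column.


Rotations (sorted):
  0: $bbcbab -> last char: b
  1: ab$bbcb -> last char: b
  2: b$bbcba -> last char: a
  3: bab$bbc -> last char: c
  4: bbcbab$ -> last char: $
  5: bcbab$b -> last char: b
  6: cbab$bb -> last char: b


BWT = bbac$bb


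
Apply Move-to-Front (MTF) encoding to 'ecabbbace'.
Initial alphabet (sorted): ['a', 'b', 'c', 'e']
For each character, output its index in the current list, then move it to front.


MTF encoding:
'e': index 3 in ['a', 'b', 'c', 'e'] -> ['e', 'a', 'b', 'c']
'c': index 3 in ['e', 'a', 'b', 'c'] -> ['c', 'e', 'a', 'b']
'a': index 2 in ['c', 'e', 'a', 'b'] -> ['a', 'c', 'e', 'b']
'b': index 3 in ['a', 'c', 'e', 'b'] -> ['b', 'a', 'c', 'e']
'b': index 0 in ['b', 'a', 'c', 'e'] -> ['b', 'a', 'c', 'e']
'b': index 0 in ['b', 'a', 'c', 'e'] -> ['b', 'a', 'c', 'e']
'a': index 1 in ['b', 'a', 'c', 'e'] -> ['a', 'b', 'c', 'e']
'c': index 2 in ['a', 'b', 'c', 'e'] -> ['c', 'a', 'b', 'e']
'e': index 3 in ['c', 'a', 'b', 'e'] -> ['e', 'c', 'a', 'b']


Output: [3, 3, 2, 3, 0, 0, 1, 2, 3]
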